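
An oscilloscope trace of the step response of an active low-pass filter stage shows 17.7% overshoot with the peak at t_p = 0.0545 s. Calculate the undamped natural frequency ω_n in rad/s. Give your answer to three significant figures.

ζ from %OS: ζ = |ln 0.177|/√(π²+ln²0.177) = 0.483.
t_p = π/ω_d ⇒ ω_d = 57.6 rad/s; then ω_n = ω_d/√(1−ζ²) = 65.8 rad/s.

ω_n ≈ 65.8 rad/s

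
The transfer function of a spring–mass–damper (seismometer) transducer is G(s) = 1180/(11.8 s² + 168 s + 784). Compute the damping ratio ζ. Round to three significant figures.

Dividing through by 11.8: denominator becomes s² + 14.24 s + 66.44.
So ω_n = √66.44 = 8.15 rad/s and ζ = 14.24/(2·8.15) = 0.873.

ζ ≈ 0.873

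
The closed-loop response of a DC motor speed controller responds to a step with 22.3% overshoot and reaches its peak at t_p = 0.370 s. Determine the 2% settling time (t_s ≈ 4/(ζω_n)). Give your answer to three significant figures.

From the overshoot, ζ = −ln(OS)/√(π²+ln²(OS)) = 0.431.
t_p = π/ω_d ⇒ ω_d = 8.49 rad/s; then ω_n = ω_d/√(1−ζ²) = 9.41 rad/s.
t_s ≈ 4/(ζω_n) = 4/(0.431·9.41) = 0.986 s.

t_s ≈ 0.986 s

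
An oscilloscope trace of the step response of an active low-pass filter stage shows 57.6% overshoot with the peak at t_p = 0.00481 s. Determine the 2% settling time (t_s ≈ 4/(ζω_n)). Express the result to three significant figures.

t_s ≈ 0.0349 s

From the overshoot, ζ = −ln(OS)/√(π²+ln²(OS)) = 0.173.
t_p = π/ω_d ⇒ ω_d = 653 rad/s; then ω_n = ω_d/√(1−ζ²) = 663 rad/s.
t_s ≈ 4/(ζω_n) = 4/(0.173·663) = 0.0349 s.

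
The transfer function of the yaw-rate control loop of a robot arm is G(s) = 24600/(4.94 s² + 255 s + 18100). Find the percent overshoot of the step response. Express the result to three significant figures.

%OS ≈ 22.7%

Dividing through by 4.94: denominator becomes s² + 51.62 s + 3664.
So ω_n = √3664 = 60.5 rad/s and ζ = 51.62/(2·60.5) = 0.426.
%OS = 100·exp(−πζ/√(1−ζ²)) = 22.7%.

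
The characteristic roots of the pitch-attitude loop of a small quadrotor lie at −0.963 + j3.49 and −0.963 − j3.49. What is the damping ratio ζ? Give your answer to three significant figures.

The poles are at −σ ± jω_d with σ = 0.963 and ω_d = 3.49, so ω_n = √(σ²+ω_d²) = 3.62 rad/s and ζ = σ/ω_n = 0.266.

ζ ≈ 0.266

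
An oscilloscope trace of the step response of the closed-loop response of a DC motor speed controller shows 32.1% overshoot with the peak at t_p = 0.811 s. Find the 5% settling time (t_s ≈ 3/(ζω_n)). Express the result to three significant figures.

t_s ≈ 2.14 s

The overshoot fixes ζ = −ln(OS)/√(π²+ln²(OS)) = 0.340.
From t_p = π/ω_d, ω_d = π/0.811 = 3.87 rad/s, so ω_n = ω_d/√(1−ζ²) = 4.12 rad/s.
t_s ≈ 3/(ζω_n) = 3/(0.340·4.12) = 2.14 s.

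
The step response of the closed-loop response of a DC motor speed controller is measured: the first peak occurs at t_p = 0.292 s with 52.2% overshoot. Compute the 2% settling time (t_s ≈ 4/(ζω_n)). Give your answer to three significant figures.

t_s ≈ 1.80 s

The overshoot fixes ζ = −ln(OS)/√(π²+ln²(OS)) = 0.203.
t_p = π/ω_d ⇒ ω_d = 10.8 rad/s; then ω_n = ω_d/√(1−ζ²) = 11.0 rad/s.
t_s ≈ 4/(ζω_n) = 4/(0.203·11.0) = 1.80 s.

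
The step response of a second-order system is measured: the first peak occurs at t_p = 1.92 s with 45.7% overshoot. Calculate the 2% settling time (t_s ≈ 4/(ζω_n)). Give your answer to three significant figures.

t_s ≈ 9.81 s

From the overshoot, ζ = −ln(OS)/√(π²+ln²(OS)) = 0.242.
From t_p = π/ω_d, ω_d = π/1.92 = 1.64 rad/s, so ω_n = ω_d/√(1−ζ²) = 1.69 rad/s.
t_s ≈ 4/(ζω_n) = 4/(0.242·1.69) = 9.81 s.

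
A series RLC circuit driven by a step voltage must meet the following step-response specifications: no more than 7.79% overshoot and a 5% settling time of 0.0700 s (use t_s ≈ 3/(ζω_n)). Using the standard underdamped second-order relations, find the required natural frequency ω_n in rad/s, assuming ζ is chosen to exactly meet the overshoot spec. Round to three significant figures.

From %OS = 100·exp(−πζ/√(1−ζ²)), invert to get ζ = −ln(OS)/√(π² + ln²(OS)) with OS = 0.0779.
−ln 0.0779 = 2.552, so ζ = 2.552/√(π² + 6.514) = 0.631.
From t_s ≈ 3/(ζω_n): ω_n = 3/(ζ·t_s) = 3/(0.631·0.0700) = 68.0 rad/s.

ω_n ≈ 68.0 rad/s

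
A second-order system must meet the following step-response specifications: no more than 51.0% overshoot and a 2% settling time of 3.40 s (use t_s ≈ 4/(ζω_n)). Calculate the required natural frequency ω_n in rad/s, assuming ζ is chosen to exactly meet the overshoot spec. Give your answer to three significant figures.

From %OS = 100·exp(−πζ/√(1−ζ²)), invert to get ζ = −ln(OS)/√(π² + ln²(OS)) with OS = 0.510.
−ln 0.510 = 0.6733, so ζ = 0.6733/√(π² + 0.4534) = 0.210.
From t_s ≈ 4/(ζω_n): ω_n = 4/(ζ·t_s) = 4/(0.210·3.40) = 5.61 rad/s.

ω_n ≈ 5.61 rad/s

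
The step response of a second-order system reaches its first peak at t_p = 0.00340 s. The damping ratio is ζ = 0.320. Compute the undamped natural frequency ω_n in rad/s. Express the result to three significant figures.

Peak time t_p = π/ω_d, so ω_d = π/t_p = π/0.00340 = 924 rad/s.
ω_n = ω_d/√(1−ζ²) = 924/√0.898 = 975 rad/s.

ω_n ≈ 975 rad/s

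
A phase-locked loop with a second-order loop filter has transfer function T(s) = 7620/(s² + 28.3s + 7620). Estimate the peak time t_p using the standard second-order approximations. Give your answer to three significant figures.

ω_n = √7620 = 87.3 rad/s; ζ = 28.3/(2·87.3) = 0.162.
The damped frequency ω_d = ω_n√(1−ζ²) = 86.1 rad/s. Then t_p = π/ω_d = 0.0365 s.

t_p ≈ 0.0365 s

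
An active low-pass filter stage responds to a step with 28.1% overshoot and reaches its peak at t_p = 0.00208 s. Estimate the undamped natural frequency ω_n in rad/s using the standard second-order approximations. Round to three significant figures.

ω_n ≈ 1630 rad/s

The overshoot fixes ζ = −ln(OS)/√(π²+ln²(OS)) = 0.375.
t_p = π/ω_d ⇒ ω_d = 1510 rad/s; then ω_n = ω_d/√(1−ζ²) = 1630 rad/s.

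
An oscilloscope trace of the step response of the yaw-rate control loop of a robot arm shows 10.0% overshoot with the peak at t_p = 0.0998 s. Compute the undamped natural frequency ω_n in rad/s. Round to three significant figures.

ω_n ≈ 39.0 rad/s

The overshoot fixes ζ = −ln(OS)/√(π²+ln²(OS)) = 0.591.
t_p = π/ω_d ⇒ ω_d = 31.5 rad/s; then ω_n = ω_d/√(1−ζ²) = 39.0 rad/s.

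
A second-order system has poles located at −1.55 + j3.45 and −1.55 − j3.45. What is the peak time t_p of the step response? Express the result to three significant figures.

t_p = π/ω_d with ω_d = 3.45 (the imaginary part), so t_p = 0.911 s.

t_p ≈ 0.911 s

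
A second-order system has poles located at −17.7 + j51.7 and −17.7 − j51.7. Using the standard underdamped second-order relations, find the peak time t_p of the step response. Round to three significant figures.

t_p ≈ 0.0608 s

t_p = π/ω_d with ω_d = 51.7 (the imaginary part), so t_p = 0.0608 s.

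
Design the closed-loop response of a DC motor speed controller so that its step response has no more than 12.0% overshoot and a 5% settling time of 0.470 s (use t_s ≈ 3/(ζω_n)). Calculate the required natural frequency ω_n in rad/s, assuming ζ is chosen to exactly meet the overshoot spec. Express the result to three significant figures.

ω_n ≈ 11.4 rad/s

From %OS = 100·exp(−πζ/√(1−ζ²)), invert to get ζ = −ln(OS)/√(π² + ln²(OS)) with OS = 0.120.
−ln 0.120 = 2.120, so ζ = 2.120/√(π² + 4.496) = 0.559.
From t_s ≈ 3/(ζω_n): ω_n = 3/(ζ·t_s) = 3/(0.559·0.470) = 11.4 rad/s.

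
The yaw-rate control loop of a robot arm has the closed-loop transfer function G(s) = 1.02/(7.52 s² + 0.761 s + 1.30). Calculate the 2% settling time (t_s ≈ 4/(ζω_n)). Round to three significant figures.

Dividing through by 7.52: denominator becomes s² + 0.1012 s + 0.1729.
So ω_n = √0.1729 = 0.416 rad/s and ζ = 0.1012/(2·0.416) = 0.122.
t_s ≈ 4/(ζω_n) = 79.1 s.

t_s ≈ 79.1 s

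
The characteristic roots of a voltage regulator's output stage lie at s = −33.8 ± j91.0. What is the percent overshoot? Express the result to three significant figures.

With σ = 33.8, ω_d = 91.0: ω_n = √(σ²+ω_d²) = 97.1 rad/s, ζ = σ/ω_n = 0.348.
%OS = 100 e^{−πζ/√(1−ζ²)} with ζ = 0.348 gives 31.1%.

%OS ≈ 31.1%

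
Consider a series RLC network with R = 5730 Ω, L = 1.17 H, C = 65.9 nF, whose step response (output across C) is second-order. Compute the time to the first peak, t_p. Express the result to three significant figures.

t_p ≈ 0.00119 s

For a series RLC circuit (capacitor voltage as output), ω_n = 1/√(LC) = 1/√(1.17 H · 65.9 nF) = 3600 rad/s.
ζ = (R/2)·√(C/L) = (5730/2)·√(65.9 nF/1.17 H) = 0.680.
ω_d = ω_n√(1−ζ²) = 2640 rad/s. t_p = π/ω_d = 0.00119 s.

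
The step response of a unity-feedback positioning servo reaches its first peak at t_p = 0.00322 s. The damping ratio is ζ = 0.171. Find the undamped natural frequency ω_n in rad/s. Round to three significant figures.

Peak time t_p = π/ω_d, so ω_d = π/t_p = π/0.00322 = 976 rad/s.
ω_n = ω_d/√(1−ζ²) = 976/√0.971 = 990 rad/s.

ω_n ≈ 990 rad/s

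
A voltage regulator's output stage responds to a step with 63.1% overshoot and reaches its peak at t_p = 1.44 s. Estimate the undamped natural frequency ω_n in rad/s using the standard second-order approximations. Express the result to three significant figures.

ω_n ≈ 2.20 rad/s

The overshoot fixes ζ = −ln(OS)/√(π²+ln²(OS)) = 0.145.
From t_p = π/ω_d, ω_d = π/1.44 = 2.18 rad/s, so ω_n = ω_d/√(1−ζ²) = 2.20 rad/s.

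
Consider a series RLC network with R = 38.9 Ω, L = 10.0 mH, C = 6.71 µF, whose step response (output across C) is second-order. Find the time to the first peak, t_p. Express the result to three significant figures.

t_p ≈ 0.000942 s

For a series RLC circuit (capacitor voltage as output), ω_n = 1/√(LC) = 1/√(10.0 mH · 6.71 µF) = 3860 rad/s.
ζ = (R/2)·√(C/L) = (38.9/2)·√(6.71 µF/10.0 mH) = 0.504.
ω_d = ω_n√(1−ζ²) = 3330 rad/s. t_p = π/ω_d = 0.000942 s.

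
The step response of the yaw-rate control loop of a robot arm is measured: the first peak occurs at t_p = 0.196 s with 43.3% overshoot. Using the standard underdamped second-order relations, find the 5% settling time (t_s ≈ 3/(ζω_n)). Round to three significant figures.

t_s ≈ 0.702 s

The overshoot fixes ζ = −ln(OS)/√(π²+ln²(OS)) = 0.257.
t_p = π/ω_d ⇒ ω_d = 16.0 rad/s; then ω_n = ω_d/√(1−ζ²) = 16.6 rad/s.
t_s ≈ 3/(ζω_n) = 3/(0.257·16.6) = 0.702 s.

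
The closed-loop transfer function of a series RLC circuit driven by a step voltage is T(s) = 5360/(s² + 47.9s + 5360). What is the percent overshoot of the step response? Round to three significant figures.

Matching coefficients with s² + 2ζω_n s + ω_n² gives ω_n² = 5360 ⇒ ω_n = 73.2 rad/s, and ζ = 47.9/(2ω_n) = 0.327.
%OS = 100·exp(−πζ/√(1−ζ²)) = 33.7%.

%OS ≈ 33.7%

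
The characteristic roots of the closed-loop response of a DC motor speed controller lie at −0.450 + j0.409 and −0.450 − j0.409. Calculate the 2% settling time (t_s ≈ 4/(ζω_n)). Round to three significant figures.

For poles at −σ ± jω_d, ζω_n = σ = 0.450, so t_s ≈ 4/σ = 8.89 s.

t_s ≈ 8.89 s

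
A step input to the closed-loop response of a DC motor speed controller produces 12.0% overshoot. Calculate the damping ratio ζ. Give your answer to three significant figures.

ζ ≈ 0.559

From %OS = 100·exp(−πζ/√(1−ζ²)), invert to get ζ = −ln(OS)/√(π² + ln²(OS)) with OS = 0.120.
−ln 0.120 = 2.120, so ζ = 2.120/√(π² + 4.496) = 0.559.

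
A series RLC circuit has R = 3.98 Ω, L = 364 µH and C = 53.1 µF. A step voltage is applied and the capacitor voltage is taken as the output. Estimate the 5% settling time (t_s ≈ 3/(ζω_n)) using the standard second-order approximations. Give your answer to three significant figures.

t_s ≈ 0.000549 s

For a series RLC circuit (capacitor voltage as output), ω_n = 1/√(LC) = 1/√(364 µH · 53.1 µF) = 7190 rad/s.
ζ = (R/2)·√(C/L) = (3.98/2)·√(53.1 µF/364 µH) = 0.760.
t_s ≈ 3/(ζω_n) = 0.000549 s.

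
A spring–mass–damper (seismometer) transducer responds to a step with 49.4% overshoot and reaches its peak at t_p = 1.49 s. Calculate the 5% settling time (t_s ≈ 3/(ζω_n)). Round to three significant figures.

From the overshoot, ζ = −ln(OS)/√(π²+ln²(OS)) = 0.219.
From t_p = π/ω_d, ω_d = π/1.49 = 2.11 rad/s, so ω_n = ω_d/√(1−ζ²) = 2.16 rad/s.
t_s ≈ 3/(ζω_n) = 3/(0.219·2.16) = 6.34 s.

t_s ≈ 6.34 s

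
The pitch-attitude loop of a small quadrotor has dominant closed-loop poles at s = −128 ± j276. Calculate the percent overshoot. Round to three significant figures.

%OS ≈ 23.3%

|pole| = ω_n = √(128² + 276²) = 304 rad/s; ζ = cos θ = σ/ω_n = 0.421.
%OS = 100·exp(−πζ/√(1−ζ²)) = 23.3%.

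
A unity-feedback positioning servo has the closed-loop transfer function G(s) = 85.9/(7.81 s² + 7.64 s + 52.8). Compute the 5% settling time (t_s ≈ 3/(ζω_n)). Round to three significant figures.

t_s ≈ 6.13 s

Dividing through by 7.81: denominator becomes s² + 0.9782 s + 6.761.
So ω_n = √6.761 = 2.60 rad/s and ζ = 0.9782/(2·2.60) = 0.188.
t_s ≈ 3/(ζω_n) = 6.13 s.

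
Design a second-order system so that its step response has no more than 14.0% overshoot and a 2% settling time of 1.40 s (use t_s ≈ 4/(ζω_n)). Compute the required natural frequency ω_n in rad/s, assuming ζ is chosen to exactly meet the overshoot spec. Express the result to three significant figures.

From %OS = 100·exp(−πζ/√(1−ζ²)), invert to get ζ = −ln(OS)/√(π² + ln²(OS)) with OS = 0.140.
−ln 0.140 = 1.966, so ζ = 1.966/√(π² + 3.866) = 0.531.
From t_s ≈ 4/(ζω_n): ω_n = 4/(ζ·t_s) = 4/(0.531·1.40) = 5.39 rad/s.

ω_n ≈ 5.39 rad/s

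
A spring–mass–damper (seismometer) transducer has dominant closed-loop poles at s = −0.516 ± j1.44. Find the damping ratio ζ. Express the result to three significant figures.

|pole| = ω_n = √(0.516² + 1.44²) = 1.53 rad/s; ζ = cos θ = σ/ω_n = 0.337.

ζ ≈ 0.337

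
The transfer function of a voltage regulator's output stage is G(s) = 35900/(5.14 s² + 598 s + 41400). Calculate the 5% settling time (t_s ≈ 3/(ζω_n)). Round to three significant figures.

t_s ≈ 0.0516 s

Dividing through by 5.14: denominator becomes s² + 116.3 s + 8054.
So ω_n = √8054 = 89.7 rad/s and ζ = 116.3/(2·89.7) = 0.648.
t_s ≈ 3/(ζω_n) = 0.0516 s.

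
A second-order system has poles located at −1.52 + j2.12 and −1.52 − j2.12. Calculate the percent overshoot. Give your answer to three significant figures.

With σ = 1.52, ω_d = 2.12: ω_n = √(σ²+ω_d²) = 2.61 rad/s, ζ = σ/ω_n = 0.583.
%OS = 100·exp(−πζ/√(1−ζ²)) = 10.5%.

%OS ≈ 10.5%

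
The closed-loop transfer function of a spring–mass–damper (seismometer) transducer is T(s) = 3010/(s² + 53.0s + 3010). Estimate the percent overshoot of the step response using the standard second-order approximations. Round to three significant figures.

%OS ≈ 17.7%

Matching coefficients with s² + 2ζω_n s + ω_n² gives ω_n² = 3010 ⇒ ω_n = 54.9 rad/s, and ζ = 53.0/(2ω_n) = 0.483.
%OS = 100·exp(−πζ/√(1−ζ²)) = 17.7%.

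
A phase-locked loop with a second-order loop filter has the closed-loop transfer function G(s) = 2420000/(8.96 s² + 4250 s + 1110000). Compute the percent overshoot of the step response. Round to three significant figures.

%OS ≈ 5.70%

Dividing through by 8.96: denominator becomes s² + 474.3 s + 123900.
So ω_n = √123900 = 352 rad/s and ζ = 474.3/(2·352) = 0.674.
%OS = 100 e^{−πζ/√(1−ζ²)} with ζ = 0.674 gives 5.70%.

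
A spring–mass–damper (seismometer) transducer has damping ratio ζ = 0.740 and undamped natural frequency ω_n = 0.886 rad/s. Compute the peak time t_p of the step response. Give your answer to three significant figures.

t_p ≈ 5.27 s

The damped frequency is ω_d = ω_n√(1−ζ²) = 0.886·√(1−0.548) = 0.596 rad/s.
Peak time t_p = π/ω_d = π/0.596 = 5.27 s.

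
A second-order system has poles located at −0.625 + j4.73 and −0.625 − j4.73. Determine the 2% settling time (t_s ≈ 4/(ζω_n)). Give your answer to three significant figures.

t_s ≈ 6.40 s

For poles at −σ ± jω_d, ζω_n = σ = 0.625, so t_s ≈ 4/σ = 6.40 s.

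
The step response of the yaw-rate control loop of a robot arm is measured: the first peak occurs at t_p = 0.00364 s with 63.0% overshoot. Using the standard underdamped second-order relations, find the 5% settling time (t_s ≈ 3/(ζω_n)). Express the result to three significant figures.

t_s ≈ 0.0236 s

The overshoot fixes ζ = −ln(OS)/√(π²+ln²(OS)) = 0.146.
t_p = π/ω_d ⇒ ω_d = 863 rad/s; then ω_n = ω_d/√(1−ζ²) = 872 rad/s.
t_s ≈ 3/(ζω_n) = 3/(0.146·872) = 0.0236 s.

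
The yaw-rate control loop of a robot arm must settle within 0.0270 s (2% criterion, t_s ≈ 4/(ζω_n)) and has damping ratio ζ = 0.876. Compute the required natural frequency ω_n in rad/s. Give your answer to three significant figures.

ω_n ≈ 169 rad/s

Rearranging t_s ≈ 4/(ζω_n) gives ω_n = 4/(ζ·t_s) = 4/(0.876 × 0.0270) = 169 rad/s.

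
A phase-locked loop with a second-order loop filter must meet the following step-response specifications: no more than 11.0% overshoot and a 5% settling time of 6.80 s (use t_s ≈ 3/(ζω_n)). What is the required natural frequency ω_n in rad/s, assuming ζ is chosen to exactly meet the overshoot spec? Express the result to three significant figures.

From %OS = 100·exp(−πζ/√(1−ζ²)), invert to get ζ = −ln(OS)/√(π² + ln²(OS)) with OS = 0.110.
−ln 0.110 = 2.207, so ζ = 2.207/√(π² + 4.872) = 0.575.
From t_s ≈ 3/(ζω_n): ω_n = 3/(ζ·t_s) = 3/(0.575·6.80) = 0.767 rad/s.

ω_n ≈ 0.767 rad/s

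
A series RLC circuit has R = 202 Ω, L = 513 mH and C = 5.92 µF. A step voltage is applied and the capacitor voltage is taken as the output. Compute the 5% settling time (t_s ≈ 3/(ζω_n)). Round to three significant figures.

t_s ≈ 0.0152 s

For a series RLC circuit (capacitor voltage as output), ω_n = 1/√(LC) = 1/√(513 mH · 5.92 µF) = 574 rad/s.
ζ = (R/2)·√(C/L) = (202/2)·√(5.92 µF/513 mH) = 0.343.
t_s ≈ 3/(ζω_n) = 0.0152 s.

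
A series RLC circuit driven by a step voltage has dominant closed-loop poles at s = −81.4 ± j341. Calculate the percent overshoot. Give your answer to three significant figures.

%OS ≈ 47.2%

With σ = 81.4, ω_d = 341: ω_n = √(σ²+ω_d²) = 351 rad/s, ζ = σ/ω_n = 0.232.
%OS = 100·exp(−πζ/√(1−ζ²)) = 47.2%.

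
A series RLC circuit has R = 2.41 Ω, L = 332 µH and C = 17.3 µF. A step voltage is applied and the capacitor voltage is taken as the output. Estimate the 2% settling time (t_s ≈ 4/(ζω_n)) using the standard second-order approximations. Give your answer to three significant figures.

t_s ≈ 0.00110 s

For a series RLC circuit (capacitor voltage as output), ω_n = 1/√(LC) = 1/√(332 µH · 17.3 µF) = 13200 rad/s.
ζ = (R/2)·√(C/L) = (2.41/2)·√(17.3 µF/332 µH) = 0.275.
t_s ≈ 4/(ζω_n) = 0.00110 s.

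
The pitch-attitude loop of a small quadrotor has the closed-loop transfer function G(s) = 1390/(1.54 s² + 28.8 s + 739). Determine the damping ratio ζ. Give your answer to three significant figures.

ζ ≈ 0.427

Dividing through by 1.54: denominator becomes s² + 18.70 s + 479.9.
So ω_n = √479.9 = 21.9 rad/s and ζ = 18.70/(2·21.9) = 0.427.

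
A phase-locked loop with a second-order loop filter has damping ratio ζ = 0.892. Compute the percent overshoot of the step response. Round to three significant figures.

For an underdamped second-order system, %OS = 100·exp(−πζ/√(1−ζ²)).
πζ/√(1−ζ²) = π·0.892/√(1−0.796) = 6.199, so %OS = 100·e^(−6.199) = 0.203%.

%OS ≈ 0.203%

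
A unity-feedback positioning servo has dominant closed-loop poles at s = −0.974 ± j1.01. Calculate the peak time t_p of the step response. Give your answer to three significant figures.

t_p ≈ 3.11 s

t_p = π/ω_d with ω_d = 1.01 (the imaginary part), so t_p = 3.11 s.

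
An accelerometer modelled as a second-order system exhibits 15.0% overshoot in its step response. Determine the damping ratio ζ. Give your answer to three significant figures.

ζ ≈ 0.517

ζ = −ln(OS)/√(π² + (ln OS)²). With OS = 0.150, ln OS = −1.897 and ζ = 1.897/3.670 = 0.517.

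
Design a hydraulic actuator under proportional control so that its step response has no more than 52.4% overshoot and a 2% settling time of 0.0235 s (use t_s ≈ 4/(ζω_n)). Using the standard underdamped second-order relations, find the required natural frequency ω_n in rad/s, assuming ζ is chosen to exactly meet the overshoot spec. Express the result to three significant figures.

ω_n ≈ 845 rad/s

Inverting the overshoot relation: ζ = |ln 0.524|/√(π² + ln²0.524) = 0.201.
Then ω_n = 4/(ζ t_s) = 4/(0.201 × 0.0235) = 845 rad/s.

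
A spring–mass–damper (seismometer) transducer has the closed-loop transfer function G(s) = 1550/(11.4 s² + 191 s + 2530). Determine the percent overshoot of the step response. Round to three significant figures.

%OS ≈ 11.8%

Dividing through by 11.4: denominator becomes s² + 16.75 s + 221.9.
So ω_n = √221.9 = 14.9 rad/s and ζ = 16.75/(2·14.9) = 0.562.
%OS = 100·exp(−πζ/√(1−ζ²)) = 11.8%.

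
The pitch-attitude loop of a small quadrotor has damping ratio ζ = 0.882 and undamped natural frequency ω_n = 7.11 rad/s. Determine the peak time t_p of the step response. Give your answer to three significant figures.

The damped frequency is ω_d = ω_n√(1−ζ²) = 7.11·√(1−0.778) = 3.35 rad/s.
Peak time t_p = π/ω_d = π/3.35 = 0.938 s.

t_p ≈ 0.938 s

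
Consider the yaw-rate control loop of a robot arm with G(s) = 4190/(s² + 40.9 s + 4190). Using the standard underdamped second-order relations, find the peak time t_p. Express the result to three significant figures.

ω_n = √4190 = 64.7 rad/s; ζ = 40.9/(2·64.7) = 0.316.
ω_d = ω_n√(1−ζ²) = 61.4 rad/s. Then t_p = π/ω_d = 0.0512 s.

t_p ≈ 0.0512 s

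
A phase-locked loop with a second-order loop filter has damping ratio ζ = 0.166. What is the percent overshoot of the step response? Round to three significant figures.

%OS ≈ 58.9%

For an underdamped second-order system, %OS = 100·exp(−πζ/√(1−ζ²)).
πζ/√(1−ζ²) = π·0.166/√(1−0.0276) = 0.5288, so %OS = 100·e^(−0.5288) = 58.9%.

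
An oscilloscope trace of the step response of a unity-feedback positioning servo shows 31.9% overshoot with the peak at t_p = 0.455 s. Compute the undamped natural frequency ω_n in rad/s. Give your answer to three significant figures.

ζ from %OS: ζ = |ln 0.319|/√(π²+ln²0.319) = 0.342.
t_p = π/ω_d ⇒ ω_d = 6.90 rad/s; then ω_n = ω_d/√(1−ζ²) = 7.35 rad/s.

ω_n ≈ 7.35 rad/s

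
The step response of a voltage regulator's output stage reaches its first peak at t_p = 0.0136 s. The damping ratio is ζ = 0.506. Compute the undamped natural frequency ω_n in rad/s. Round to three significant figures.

ω_n ≈ 268 rad/s

Peak time t_p = π/ω_d, so ω_d = π/t_p = π/0.0136 = 231 rad/s.
ω_n = ω_d/√(1−ζ²) = 231/√0.744 = 268 rad/s.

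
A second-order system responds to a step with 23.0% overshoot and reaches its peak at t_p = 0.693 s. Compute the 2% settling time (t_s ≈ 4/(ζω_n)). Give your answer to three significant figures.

t_s ≈ 1.89 s

The overshoot fixes ζ = −ln(OS)/√(π²+ln²(OS)) = 0.424.
t_p = π/ω_d ⇒ ω_d = 4.53 rad/s; then ω_n = ω_d/√(1−ζ²) = 5.00 rad/s.
t_s ≈ 4/(ζω_n) = 4/(0.424·5.00) = 1.89 s.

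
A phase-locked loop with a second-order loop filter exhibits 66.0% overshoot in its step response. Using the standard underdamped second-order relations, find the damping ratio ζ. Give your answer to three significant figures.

From %OS = 100·exp(−πζ/√(1−ζ²)), invert to get ζ = −ln(OS)/√(π² + ln²(OS)) with OS = 0.660.
−ln 0.660 = 0.4155, so ζ = 0.4155/√(π² + 0.1727) = 0.131.

ζ ≈ 0.131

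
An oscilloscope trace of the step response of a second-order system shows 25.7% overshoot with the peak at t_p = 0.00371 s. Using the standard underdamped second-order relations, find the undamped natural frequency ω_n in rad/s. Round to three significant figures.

ω_n ≈ 923 rad/s

ζ from %OS: ζ = |ln 0.257|/√(π²+ln²0.257) = 0.397.
t_p = π/ω_d ⇒ ω_d = 847 rad/s; then ω_n = ω_d/√(1−ζ²) = 923 rad/s.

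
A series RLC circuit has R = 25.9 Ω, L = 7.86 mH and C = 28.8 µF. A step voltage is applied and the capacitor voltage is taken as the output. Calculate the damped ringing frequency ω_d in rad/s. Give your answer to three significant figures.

ω_d ≈ 1310 rad/s

For a series RLC circuit (capacitor voltage as output), ω_n = 1/√(LC) = 1/√(7.86 mH · 28.8 µF) = 2100 rad/s.
ζ = (R/2)·√(C/L) = (25.9/2)·√(28.8 µF/7.86 mH) = 0.784.
ω_d = 2100·√(1 − 0.784²) = 1310 rad/s.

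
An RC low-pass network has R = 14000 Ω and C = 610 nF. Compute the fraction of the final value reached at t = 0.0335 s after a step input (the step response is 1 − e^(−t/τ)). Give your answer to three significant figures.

τ = RC = 14000 × 610 nF = 0.00854 s.
y(t)/y_∞ = 1 − e^(−t/τ) = 1 − e^(−0.0335/0.00854) = 1 − e^(−3.92) = 0.980.

y/y_∞ ≈ 0.980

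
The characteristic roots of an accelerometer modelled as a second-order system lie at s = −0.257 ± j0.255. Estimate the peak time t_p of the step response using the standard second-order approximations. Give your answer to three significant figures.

t_p ≈ 12.3 s

t_p = π/ω_d with ω_d = 0.255 (the imaginary part), so t_p = 12.3 s.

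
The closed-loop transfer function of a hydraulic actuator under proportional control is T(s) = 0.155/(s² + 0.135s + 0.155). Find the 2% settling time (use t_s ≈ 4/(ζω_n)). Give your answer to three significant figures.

t_s ≈ 59.3 s

Matching coefficients with s² + 2ζω_n s + ω_n² gives ω_n² = 0.155 ⇒ ω_n = 0.394 rad/s, and ζ = 0.135/(2ω_n) = 0.171.
t_s ≈ 4/(ζω_n) = 4/(0.171·0.394) = 59.3 s.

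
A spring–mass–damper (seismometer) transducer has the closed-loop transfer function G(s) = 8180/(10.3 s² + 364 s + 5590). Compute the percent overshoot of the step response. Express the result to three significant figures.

%OS ≈ 2.58%

Dividing through by 10.3: denominator becomes s² + 35.34 s + 542.7.
So ω_n = √542.7 = 23.3 rad/s and ζ = 35.34/(2·23.3) = 0.758.
%OS = 100 e^{−πζ/√(1−ζ²)} with ζ = 0.758 gives 2.58%.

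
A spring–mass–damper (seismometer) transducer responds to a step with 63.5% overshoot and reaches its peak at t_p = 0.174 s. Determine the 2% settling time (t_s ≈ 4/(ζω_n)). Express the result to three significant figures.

From the overshoot, ζ = −ln(OS)/√(π²+ln²(OS)) = 0.143.
From t_p = π/ω_d, ω_d = π/0.174 = 18.1 rad/s, so ω_n = ω_d/√(1−ζ²) = 18.2 rad/s.
t_s ≈ 4/(ζω_n) = 4/(0.143·18.2) = 1.53 s.

t_s ≈ 1.53 s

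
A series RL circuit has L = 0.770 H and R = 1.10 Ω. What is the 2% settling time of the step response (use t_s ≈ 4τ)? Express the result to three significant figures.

t_s ≈ 2.80 s

τ = L/R = 0.770/1.10 = 0.700 s.
t_s ≈ 4τ = 2.80 s.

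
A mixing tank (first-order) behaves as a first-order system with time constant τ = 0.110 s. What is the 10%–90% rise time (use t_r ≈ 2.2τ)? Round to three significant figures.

t_r ≈ 2.2τ = 0.242 s.

t_r ≈ 0.242 s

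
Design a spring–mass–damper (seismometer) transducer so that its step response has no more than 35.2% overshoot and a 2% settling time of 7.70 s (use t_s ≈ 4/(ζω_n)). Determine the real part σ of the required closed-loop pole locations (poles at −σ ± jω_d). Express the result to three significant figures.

σ ≈ 0.519

The settling-time spec alone fixes σ = ζω_n = 4/t_s = 4/7.70 = 0.519.
(Overshoot then fixes ζ = 0.315 and hence ω_d = σ·√(1−ζ²)/ζ = 1.56 rad/s.)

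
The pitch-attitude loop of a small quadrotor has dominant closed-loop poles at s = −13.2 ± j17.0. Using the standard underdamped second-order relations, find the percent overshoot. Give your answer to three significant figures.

%OS ≈ 8.72%

With σ = 13.2, ω_d = 17.0: ω_n = √(σ²+ω_d²) = 21.5 rad/s, ζ = σ/ω_n = 0.613.
%OS = 100 e^{−πζ/√(1−ζ²)} with ζ = 0.613 gives 8.72%.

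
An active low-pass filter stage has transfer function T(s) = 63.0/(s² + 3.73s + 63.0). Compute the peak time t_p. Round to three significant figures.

t_p ≈ 0.407 s

Matching coefficients with s² + 2ζω_n s + ω_n² gives ω_n² = 63.0 ⇒ ω_n = 7.94 rad/s, and ζ = 3.73/(2ω_n) = 0.235.
The damped frequency ω_d = ω_n√(1−ζ²) = 7.72 rad/s. Then t_p = π/ω_d = 0.407 s.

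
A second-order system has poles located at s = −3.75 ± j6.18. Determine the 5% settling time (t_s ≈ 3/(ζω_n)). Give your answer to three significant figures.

For poles at −σ ± jω_d, ζω_n = σ = 3.75, so t_s ≈ 3/σ = 0.800 s.

t_s ≈ 0.800 s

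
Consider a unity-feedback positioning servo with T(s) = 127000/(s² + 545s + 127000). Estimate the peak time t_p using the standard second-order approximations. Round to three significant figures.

t_p ≈ 0.0137 s

Comparing the denominator to s² + 2ζω_n s + ω_n²: ω_n = √127000 = 356 rad/s, and 2ζω_n = 545 so ζ = 545/(2·356) = 0.765.
The damped frequency ω_d = ω_n√(1−ζ²) = 230 rad/s. Then t_p = π/ω_d = 0.0137 s.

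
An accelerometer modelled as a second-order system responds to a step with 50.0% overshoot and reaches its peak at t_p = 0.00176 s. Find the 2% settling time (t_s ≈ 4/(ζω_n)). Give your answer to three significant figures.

The overshoot fixes ζ = −ln(OS)/√(π²+ln²(OS)) = 0.215.
t_p = π/ω_d ⇒ ω_d = 1780 rad/s; then ω_n = ω_d/√(1−ζ²) = 1830 rad/s.
t_s ≈ 4/(ζω_n) = 4/(0.215·1830) = 0.0102 s.

t_s ≈ 0.0102 s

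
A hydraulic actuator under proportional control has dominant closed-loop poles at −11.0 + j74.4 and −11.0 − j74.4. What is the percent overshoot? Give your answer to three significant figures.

|pole| = ω_n = √(11.0² + 74.4²) = 75.2 rad/s; ζ = cos θ = σ/ω_n = 0.146.
%OS = 100·exp(−πζ/√(1−ζ²)) = 62.8%.

%OS ≈ 62.8%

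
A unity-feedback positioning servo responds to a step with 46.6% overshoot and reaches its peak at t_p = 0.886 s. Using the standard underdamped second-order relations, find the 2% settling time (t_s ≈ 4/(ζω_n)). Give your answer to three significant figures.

ζ from %OS: ζ = |ln 0.466|/√(π²+ln²0.466) = 0.236.
t_p = π/ω_d ⇒ ω_d = 3.55 rad/s; then ω_n = ω_d/√(1−ζ²) = 3.65 rad/s.
t_s ≈ 4/(ζω_n) = 4/(0.236·3.65) = 4.64 s.

t_s ≈ 4.64 s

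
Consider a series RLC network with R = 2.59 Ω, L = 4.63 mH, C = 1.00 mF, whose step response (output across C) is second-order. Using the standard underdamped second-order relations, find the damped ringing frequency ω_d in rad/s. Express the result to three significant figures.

For a series RLC circuit (capacitor voltage as output), ω_n = 1/√(LC) = 1/√(4.63 mH · 1.00 mF) = 465 rad/s.
ζ = (R/2)·√(C/L) = (2.59/2)·√(1.00 mF/4.63 mH) = 0.602.
ω_d = 465·√(1 − 0.602²) = 371 rad/s.

ω_d ≈ 371 rad/s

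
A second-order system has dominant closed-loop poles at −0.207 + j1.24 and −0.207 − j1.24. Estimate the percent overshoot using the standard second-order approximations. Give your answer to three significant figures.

|pole| = ω_n = √(0.207² + 1.24²) = 1.26 rad/s; ζ = cos θ = σ/ω_n = 0.165.
%OS = 100 e^{−πζ/√(1−ζ²)} with ζ = 0.165 gives 59.2%.

%OS ≈ 59.2%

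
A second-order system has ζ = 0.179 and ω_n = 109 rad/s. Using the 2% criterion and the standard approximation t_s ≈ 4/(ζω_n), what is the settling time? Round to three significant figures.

t_s ≈ 0.205 s

t_s ≈ 4/(ζω_n) = 4/(0.179 × 109) = 0.205 s.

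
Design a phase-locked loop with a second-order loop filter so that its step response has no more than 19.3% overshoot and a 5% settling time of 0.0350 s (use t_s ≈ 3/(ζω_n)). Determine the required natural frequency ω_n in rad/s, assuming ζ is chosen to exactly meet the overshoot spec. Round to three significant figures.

Inverting the overshoot relation: ζ = |ln 0.193|/√(π² + ln²0.193) = 0.464.
Then ω_n = 3/(ζ t_s) = 3/(0.464 × 0.0350) = 185 rad/s.

ω_n ≈ 185 rad/s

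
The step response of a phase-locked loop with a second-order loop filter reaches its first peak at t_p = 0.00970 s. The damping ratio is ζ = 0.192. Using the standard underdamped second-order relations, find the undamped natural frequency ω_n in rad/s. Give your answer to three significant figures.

ω_n ≈ 330 rad/s

Peak time t_p = π/ω_d, so ω_d = π/t_p = π/0.00970 = 324 rad/s.
ω_n = ω_d/√(1−ζ²) = 324/√0.963 = 330 rad/s.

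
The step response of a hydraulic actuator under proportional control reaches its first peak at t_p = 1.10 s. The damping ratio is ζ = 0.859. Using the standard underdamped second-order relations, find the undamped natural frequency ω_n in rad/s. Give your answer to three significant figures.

Peak time t_p = π/ω_d, so ω_d = π/t_p = π/1.10 = 2.86 rad/s.
ω_n = ω_d/√(1−ζ²) = 2.86/√0.262 = 5.58 rad/s.

ω_n ≈ 5.58 rad/s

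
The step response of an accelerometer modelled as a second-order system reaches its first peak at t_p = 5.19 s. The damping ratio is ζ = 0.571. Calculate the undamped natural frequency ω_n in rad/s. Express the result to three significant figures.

Peak time t_p = π/ω_d, so ω_d = π/t_p = π/5.19 = 0.605 rad/s.
ω_n = ω_d/√(1−ζ²) = 0.605/√0.674 = 0.737 rad/s.

ω_n ≈ 0.737 rad/s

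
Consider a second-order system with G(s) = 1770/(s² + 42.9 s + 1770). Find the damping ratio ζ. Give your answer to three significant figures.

ζ ≈ 0.510

ω_n = √1770 = 42.1 rad/s; ζ = 42.9/(2·42.1) = 0.510.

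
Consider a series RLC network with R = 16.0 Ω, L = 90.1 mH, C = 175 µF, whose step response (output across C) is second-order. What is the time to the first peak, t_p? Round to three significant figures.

For a series RLC circuit (capacitor voltage as output), ω_n = 1/√(LC) = 1/√(90.1 mH · 175 µF) = 252 rad/s.
ζ = (R/2)·√(C/L) = (16.0/2)·√(175 µF/90.1 mH) = 0.353.
ω_d = ω_n√(1−ζ²) = 236 rad/s. t_p = π/ω_d = 0.0133 s.

t_p ≈ 0.0133 s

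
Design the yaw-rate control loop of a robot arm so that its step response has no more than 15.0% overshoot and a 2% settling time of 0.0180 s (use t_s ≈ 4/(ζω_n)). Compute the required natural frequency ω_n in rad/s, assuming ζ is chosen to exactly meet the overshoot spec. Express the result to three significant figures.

ω_n ≈ 430 rad/s

ζ = −ln(OS)/√(π² + (ln OS)²). With OS = 0.150, ln OS = −1.897 and ζ = 1.897/3.670 = 0.517.
Then ω_n = 4/(ζ t_s) = 4/(0.517 × 0.0180) = 430 rad/s.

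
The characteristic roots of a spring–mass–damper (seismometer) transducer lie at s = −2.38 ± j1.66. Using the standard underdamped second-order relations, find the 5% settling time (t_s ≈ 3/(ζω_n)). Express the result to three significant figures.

For poles at −σ ± jω_d, ζω_n = σ = 2.38, so t_s ≈ 3/σ = 1.26 s.

t_s ≈ 1.26 s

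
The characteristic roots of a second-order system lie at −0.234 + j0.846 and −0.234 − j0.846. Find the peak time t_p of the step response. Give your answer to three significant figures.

t_p = π/ω_d with ω_d = 0.846 (the imaginary part), so t_p = 3.71 s.

t_p ≈ 3.71 s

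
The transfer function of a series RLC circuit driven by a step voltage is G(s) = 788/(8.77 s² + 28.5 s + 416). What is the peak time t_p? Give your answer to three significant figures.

t_p ≈ 0.469 s

Dividing through by 8.77: denominator becomes s² + 3.250 s + 47.43.
So ω_n = √47.43 = 6.89 rad/s and ζ = 3.250/(2·6.89) = 0.236.
The damped frequency ω_d = ω_n√(1−ζ²) = 6.69 rad/s. t_p = π/ω_d = 0.469 s.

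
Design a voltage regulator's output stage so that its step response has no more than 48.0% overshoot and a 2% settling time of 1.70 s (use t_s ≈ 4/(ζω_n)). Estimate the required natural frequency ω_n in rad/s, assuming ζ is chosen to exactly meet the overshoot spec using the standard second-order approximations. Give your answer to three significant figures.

From %OS = 100·exp(−πζ/√(1−ζ²)), invert to get ζ = −ln(OS)/√(π² + ln²(OS)) with OS = 0.480.
−ln 0.480 = 0.7340, so ζ = 0.7340/√(π² + 0.5387) = 0.228.
Then ω_n = 4/(ζ t_s) = 4/(0.228 × 1.70) = 10.3 rad/s.

ω_n ≈ 10.3 rad/s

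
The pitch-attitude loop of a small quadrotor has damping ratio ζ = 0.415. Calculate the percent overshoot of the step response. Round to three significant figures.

For an underdamped second-order system, %OS = 100·exp(−πζ/√(1−ζ²)).
πζ/√(1−ζ²) = π·0.415/√(1−0.172) = 1.433, so %OS = 100·e^(−1.433) = 23.9%.

%OS ≈ 23.9%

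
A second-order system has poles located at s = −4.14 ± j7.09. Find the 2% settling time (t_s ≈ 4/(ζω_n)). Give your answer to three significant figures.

For poles at −σ ± jω_d, ζω_n = σ = 4.14, so t_s ≈ 4/σ = 0.966 s.

t_s ≈ 0.966 s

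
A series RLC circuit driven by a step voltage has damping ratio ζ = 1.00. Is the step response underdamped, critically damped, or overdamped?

critically damped

Since ζ = 1, the system is critically damped.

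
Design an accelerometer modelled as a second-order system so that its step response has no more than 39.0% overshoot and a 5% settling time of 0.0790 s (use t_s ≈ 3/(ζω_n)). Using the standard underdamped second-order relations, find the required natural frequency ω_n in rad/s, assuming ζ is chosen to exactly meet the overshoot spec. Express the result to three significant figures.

Inverting the overshoot relation: ζ = |ln 0.390|/√(π² + ln²0.390) = 0.287.
From t_s ≈ 3/(ζω_n): ω_n = 3/(ζ·t_s) = 3/(0.287·0.0790) = 132 rad/s.

ω_n ≈ 132 rad/s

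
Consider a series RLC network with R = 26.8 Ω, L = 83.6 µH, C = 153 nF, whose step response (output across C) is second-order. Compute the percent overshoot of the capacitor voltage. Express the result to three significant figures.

%OS ≈ 11.1%

For a series RLC circuit (capacitor voltage as output), ω_n = 1/√(LC) = 1/√(83.6 µH · 153 nF) = 280000 rad/s.
ζ = (R/2)·√(C/L) = (26.8/2)·√(153 nF/83.6 µH) = 0.573.
%OS = 100·exp(−πζ/√(1−ζ²)) = 11.1%.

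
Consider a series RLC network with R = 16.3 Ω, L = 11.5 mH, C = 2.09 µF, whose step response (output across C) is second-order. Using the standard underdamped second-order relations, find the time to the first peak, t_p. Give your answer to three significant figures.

t_p ≈ 0.000490 s

For a series RLC circuit (capacitor voltage as output), ω_n = 1/√(LC) = 1/√(11.5 mH · 2.09 µF) = 6450 rad/s.
ζ = (R/2)·√(C/L) = (16.3/2)·√(2.09 µF/11.5 mH) = 0.110.
ω_d = 6450·√(1 − 0.110²) = 6410 rad/s. t_p = π/ω_d = 0.000490 s.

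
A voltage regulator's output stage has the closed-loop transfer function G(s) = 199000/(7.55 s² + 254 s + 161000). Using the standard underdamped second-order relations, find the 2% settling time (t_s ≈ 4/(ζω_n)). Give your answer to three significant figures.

Dividing through by 7.55: denominator becomes s² + 33.64 s + 21320.
So ω_n = √21320 = 146 rad/s and ζ = 33.64/(2·146) = 0.115.
t_s ≈ 4/(ζω_n) = 0.238 s.

t_s ≈ 0.238 s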